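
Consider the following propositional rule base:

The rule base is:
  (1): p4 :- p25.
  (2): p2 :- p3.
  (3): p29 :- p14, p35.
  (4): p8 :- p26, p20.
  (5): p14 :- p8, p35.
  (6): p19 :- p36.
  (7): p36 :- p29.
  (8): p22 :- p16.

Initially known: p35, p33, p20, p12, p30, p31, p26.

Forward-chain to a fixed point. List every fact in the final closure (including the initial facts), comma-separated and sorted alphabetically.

p12, p14, p19, p20, p26, p29, p30, p31, p33, p35, p36, p8

Round 1: (4) [p8 :- p26, p20.]. New: p8.
Round 2: (5) [p14 :- p8, p35.]. New: p14.
Round 3: (3) [p29 :- p14, p35.]. New: p29.
Round 4: (7) [p36 :- p29.]. New: p36.
Round 5: (6) [p19 :- p36.]. New: p19.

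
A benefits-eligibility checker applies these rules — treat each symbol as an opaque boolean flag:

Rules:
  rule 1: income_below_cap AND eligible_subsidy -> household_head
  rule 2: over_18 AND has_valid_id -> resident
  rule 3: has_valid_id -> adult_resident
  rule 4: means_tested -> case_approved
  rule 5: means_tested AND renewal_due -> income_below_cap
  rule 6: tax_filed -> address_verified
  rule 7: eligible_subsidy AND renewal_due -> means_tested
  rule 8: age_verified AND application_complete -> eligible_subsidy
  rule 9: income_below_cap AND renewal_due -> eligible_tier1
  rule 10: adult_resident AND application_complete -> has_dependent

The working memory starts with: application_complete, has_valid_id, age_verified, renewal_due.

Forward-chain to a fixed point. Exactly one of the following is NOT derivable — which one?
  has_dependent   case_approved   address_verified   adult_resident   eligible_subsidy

address_verified

Round 1 — rule 3, rule 8, derive adult_resident, eligible_subsidy.
Round 2 — rule 7, rule 10, derive means_tested, has_dependent.
Round 3 — rule 4, rule 5, derive case_approved, income_below_cap.
Round 4 — rule 1, rule 9, derive household_head, eligible_tier1.
Derived: case_approved (round 3), eligible_subsidy (round 1), adult_resident (round 1), has_dependent (round 2). address_verified never appears in any round.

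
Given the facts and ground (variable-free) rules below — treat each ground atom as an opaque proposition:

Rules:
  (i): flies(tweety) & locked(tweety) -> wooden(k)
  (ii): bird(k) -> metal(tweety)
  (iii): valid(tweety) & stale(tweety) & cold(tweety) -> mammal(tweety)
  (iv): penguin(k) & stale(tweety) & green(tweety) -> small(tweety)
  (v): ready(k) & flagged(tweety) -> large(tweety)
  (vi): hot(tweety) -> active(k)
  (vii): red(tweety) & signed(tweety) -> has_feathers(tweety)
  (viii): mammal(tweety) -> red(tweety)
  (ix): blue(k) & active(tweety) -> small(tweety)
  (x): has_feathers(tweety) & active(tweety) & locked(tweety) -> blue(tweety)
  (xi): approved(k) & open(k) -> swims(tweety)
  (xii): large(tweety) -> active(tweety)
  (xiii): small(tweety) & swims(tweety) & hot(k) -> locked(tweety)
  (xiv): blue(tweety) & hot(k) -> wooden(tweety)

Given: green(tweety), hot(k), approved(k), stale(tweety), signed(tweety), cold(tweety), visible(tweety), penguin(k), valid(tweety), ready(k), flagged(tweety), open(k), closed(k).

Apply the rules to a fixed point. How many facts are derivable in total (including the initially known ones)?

Round 1 fires (iii), (iv), (v), (xi), giving mammal(tweety), small(tweety), large(tweety), swims(tweety).
Round 2 fires (viii), (xii), (xiii), giving red(tweety), active(tweety), locked(tweety).
Round 3 fires (vii), giving has_feathers(tweety).
Round 4 fires (x), giving blue(tweety).
Round 5 fires (xiv), giving wooden(tweety).
Closure: {active(tweety), approved(k), blue(tweety), closed(k), cold(tweety), flagged(tweety), green(tweety), has_feathers(tweety), hot(k), large(tweety), locked(tweety), mammal(tweety), open(k), penguin(k), ready(k), red(tweety), signed(tweety), small(tweety), stale(tweety), swims(tweety), valid(tweety), visible(tweety), wooden(tweety)} — 23 facts.

23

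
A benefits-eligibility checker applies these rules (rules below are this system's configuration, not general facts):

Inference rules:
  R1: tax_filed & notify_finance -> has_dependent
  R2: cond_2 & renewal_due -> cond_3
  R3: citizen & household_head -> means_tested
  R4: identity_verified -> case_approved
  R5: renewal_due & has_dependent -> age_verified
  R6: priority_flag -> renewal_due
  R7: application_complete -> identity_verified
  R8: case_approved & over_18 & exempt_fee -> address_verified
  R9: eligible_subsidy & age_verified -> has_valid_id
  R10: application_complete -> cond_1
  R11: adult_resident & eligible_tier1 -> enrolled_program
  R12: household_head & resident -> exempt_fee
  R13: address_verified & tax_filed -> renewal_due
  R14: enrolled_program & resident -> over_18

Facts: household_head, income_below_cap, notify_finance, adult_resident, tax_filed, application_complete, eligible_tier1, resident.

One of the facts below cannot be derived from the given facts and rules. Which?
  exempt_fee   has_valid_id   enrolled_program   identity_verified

has_valid_id

Round 1: R1 [tax_filed & notify_finance -> has_dependent]; R7 [application_complete -> identity_verified]; R10 [application_complete -> cond_1]; R11 [adult_resident & eligible_tier1 -> enrolled_program]; R12 [household_head & resident -> exempt_fee]. Adds has_dependent, identity_verified, cond_1, enrolled_program, exempt_fee.
Round 2: R4 [identity_verified -> case_approved]; R14 [enrolled_program & resident -> over_18]. Adds case_approved, over_18.
Round 3: R8 [case_approved & over_18 & exempt_fee -> address_verified]. Adds address_verified.
Round 4: R13 [address_verified & tax_filed -> renewal_due]. Adds renewal_due.
Round 5: R5 [renewal_due & has_dependent -> age_verified]. Adds age_verified.
Derived: identity_verified (round 1), exempt_fee (round 1), enrolled_program (round 1). has_valid_id never appears in any round.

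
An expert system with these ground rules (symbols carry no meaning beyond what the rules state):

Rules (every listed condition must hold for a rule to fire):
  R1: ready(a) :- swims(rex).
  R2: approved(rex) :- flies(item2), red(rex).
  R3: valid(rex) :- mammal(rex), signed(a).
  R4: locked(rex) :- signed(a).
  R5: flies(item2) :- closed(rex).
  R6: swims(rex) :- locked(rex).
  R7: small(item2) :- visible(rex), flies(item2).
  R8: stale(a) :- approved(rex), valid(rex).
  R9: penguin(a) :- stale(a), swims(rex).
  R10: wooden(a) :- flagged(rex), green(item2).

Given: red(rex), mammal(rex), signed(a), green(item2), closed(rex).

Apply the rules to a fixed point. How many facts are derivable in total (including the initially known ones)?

Round 1: R3 [valid(rex) :- mammal(rex), signed(a).]; R4 [locked(rex) :- signed(a).]; R5 [flies(item2) :- closed(rex).]. Adds valid(rex), locked(rex), flies(item2).
Round 2: R2 [approved(rex) :- flies(item2), red(rex).]; R6 [swims(rex) :- locked(rex).]. Adds approved(rex), swims(rex).
Round 3: R1 [ready(a) :- swims(rex).]; R8 [stale(a) :- approved(rex), valid(rex).]. Adds ready(a), stale(a).
Round 4: R9 [penguin(a) :- stale(a), swims(rex).]. Adds penguin(a).
Closure: {approved(rex), closed(rex), flies(item2), green(item2), locked(rex), mammal(rex), penguin(a), ready(a), red(rex), signed(a), stale(a), swims(rex), valid(rex)} — 13 facts.

13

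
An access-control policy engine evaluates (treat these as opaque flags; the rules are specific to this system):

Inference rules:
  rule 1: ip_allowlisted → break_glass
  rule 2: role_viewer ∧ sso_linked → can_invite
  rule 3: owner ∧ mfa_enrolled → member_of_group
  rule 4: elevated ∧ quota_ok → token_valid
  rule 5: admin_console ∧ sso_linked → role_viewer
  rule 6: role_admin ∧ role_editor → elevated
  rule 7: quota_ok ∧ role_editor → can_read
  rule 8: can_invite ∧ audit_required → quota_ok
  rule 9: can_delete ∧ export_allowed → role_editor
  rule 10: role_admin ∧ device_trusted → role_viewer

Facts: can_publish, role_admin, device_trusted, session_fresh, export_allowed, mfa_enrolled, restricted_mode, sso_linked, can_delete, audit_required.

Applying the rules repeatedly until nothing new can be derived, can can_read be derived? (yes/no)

yes

Round 1: rule 9 [can_delete ∧ export_allowed → role_editor]; rule 10 [role_admin ∧ device_trusted → role_viewer]. New: role_editor, role_viewer.
Round 2: rule 2 [role_viewer ∧ sso_linked → can_invite]; rule 6 [role_admin ∧ role_editor → elevated]. New: can_invite, elevated.
Round 3: rule 8 [can_invite ∧ audit_required → quota_ok]. New: quota_ok.
Round 4: rule 4 [elevated ∧ quota_ok → token_valid]; rule 7 [quota_ok ∧ role_editor → can_read]. New: token_valid, can_read.
can_read appears in round 4, so it is derivable.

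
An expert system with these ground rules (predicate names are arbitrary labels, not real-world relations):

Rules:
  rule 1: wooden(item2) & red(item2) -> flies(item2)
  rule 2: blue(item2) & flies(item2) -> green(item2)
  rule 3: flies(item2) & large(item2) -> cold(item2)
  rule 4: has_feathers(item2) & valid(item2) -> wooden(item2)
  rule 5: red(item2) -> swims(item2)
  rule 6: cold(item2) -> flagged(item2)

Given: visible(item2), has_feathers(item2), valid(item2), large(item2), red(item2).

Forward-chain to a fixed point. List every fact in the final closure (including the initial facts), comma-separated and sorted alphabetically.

[1] rule 4 [has_feathers(item2) & valid(item2) -> wooden(item2)]; rule 5 [red(item2) -> swims(item2)]. ⇒ new: wooden(item2), swims(item2).
[2] rule 1 [wooden(item2) & red(item2) -> flies(item2)]. ⇒ new: flies(item2).
[3] rule 3 [flies(item2) & large(item2) -> cold(item2)]. ⇒ new: cold(item2).
[4] rule 6 [cold(item2) -> flagged(item2)]. ⇒ new: flagged(item2).

cold(item2), flagged(item2), flies(item2), has_feathers(item2), large(item2), red(item2), swims(item2), valid(item2), visible(item2), wooden(item2)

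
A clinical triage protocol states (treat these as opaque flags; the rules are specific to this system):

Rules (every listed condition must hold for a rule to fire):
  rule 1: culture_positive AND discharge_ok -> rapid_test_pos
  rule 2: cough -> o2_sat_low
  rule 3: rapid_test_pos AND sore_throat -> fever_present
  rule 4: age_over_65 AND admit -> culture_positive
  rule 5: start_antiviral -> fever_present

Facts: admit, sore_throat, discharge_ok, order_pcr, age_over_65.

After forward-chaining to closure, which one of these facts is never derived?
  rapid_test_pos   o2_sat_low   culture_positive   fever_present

o2_sat_low

Round 1: rule 4 [age_over_65 AND admit -> culture_positive]. Adds culture_positive.
Round 2: rule 1 [culture_positive AND discharge_ok -> rapid_test_pos]. Adds rapid_test_pos.
Round 3: rule 3 [rapid_test_pos AND sore_throat -> fever_present]. Adds fever_present.
Derived: culture_positive (round 1), fever_present (round 3), rapid_test_pos (round 2). o2_sat_low never appears in any round.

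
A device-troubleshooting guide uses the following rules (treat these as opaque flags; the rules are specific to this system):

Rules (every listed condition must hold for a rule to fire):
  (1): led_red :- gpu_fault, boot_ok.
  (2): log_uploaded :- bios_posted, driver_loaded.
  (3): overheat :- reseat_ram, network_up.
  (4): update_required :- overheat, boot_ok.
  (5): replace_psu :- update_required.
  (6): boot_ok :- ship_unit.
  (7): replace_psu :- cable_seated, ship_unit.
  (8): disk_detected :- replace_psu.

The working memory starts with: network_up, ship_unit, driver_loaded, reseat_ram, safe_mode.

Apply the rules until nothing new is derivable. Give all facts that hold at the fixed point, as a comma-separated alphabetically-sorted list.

Round 1 — (3), (6), derive overheat, boot_ok.
Round 2 — (4), derive update_required.
Round 3 — (5), derive replace_psu.
Round 4 — (8), derive disk_detected.

boot_ok, disk_detected, driver_loaded, network_up, overheat, replace_psu, reseat_ram, safe_mode, ship_unit, update_required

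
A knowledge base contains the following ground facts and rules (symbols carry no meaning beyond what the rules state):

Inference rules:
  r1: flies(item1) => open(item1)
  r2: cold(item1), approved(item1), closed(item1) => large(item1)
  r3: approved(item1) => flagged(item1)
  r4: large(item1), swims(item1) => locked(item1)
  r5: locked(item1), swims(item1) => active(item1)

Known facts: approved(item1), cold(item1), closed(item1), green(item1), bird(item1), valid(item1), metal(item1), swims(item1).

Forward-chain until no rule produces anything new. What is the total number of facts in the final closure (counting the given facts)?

12

Round 1: r2 [cold(item1), approved(item1), closed(item1) => large(item1)]; r3 [approved(item1) => flagged(item1)]. Adds large(item1), flagged(item1).
Round 2: r4 [large(item1), swims(item1) => locked(item1)]. Adds locked(item1).
Round 3: r5 [locked(item1), swims(item1) => active(item1)]. Adds active(item1).
Closure: {active(item1), approved(item1), bird(item1), closed(item1), cold(item1), flagged(item1), green(item1), large(item1), locked(item1), metal(item1), swims(item1), valid(item1)} — 12 facts.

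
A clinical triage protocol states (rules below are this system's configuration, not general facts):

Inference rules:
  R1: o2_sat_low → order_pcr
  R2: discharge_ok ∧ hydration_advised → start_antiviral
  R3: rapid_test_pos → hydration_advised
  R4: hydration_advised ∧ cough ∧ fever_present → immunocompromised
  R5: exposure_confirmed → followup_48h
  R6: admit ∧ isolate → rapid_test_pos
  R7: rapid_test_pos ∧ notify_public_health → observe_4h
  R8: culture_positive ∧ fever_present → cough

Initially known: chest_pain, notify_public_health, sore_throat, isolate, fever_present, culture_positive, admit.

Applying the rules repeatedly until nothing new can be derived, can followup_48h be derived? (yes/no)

Round 1 fires R6, R8, giving rapid_test_pos, cough.
Round 2 fires R3, R7, giving hydration_advised, observe_4h.
Round 3 fires R4, giving immunocompromised.
Fixed point reached. followup_48h is concluded only by R5; R5 needs exposure_confirmed (never derived).

no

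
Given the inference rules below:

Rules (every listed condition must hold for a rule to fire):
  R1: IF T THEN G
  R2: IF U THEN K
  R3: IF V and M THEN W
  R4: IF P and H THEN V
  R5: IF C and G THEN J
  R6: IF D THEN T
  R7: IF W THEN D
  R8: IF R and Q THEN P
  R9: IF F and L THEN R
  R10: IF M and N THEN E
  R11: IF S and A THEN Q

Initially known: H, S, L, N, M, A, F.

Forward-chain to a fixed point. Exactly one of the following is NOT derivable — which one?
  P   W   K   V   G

Round 1: R9 [IF F and L THEN R]; R10 [IF M and N THEN E]; R11 [IF S and A THEN Q]. Adds R, E, Q.
Round 2: R8 [IF R and Q THEN P]. Adds P.
Round 3: R4 [IF P and H THEN V]. Adds V.
Round 4: R3 [IF V and M THEN W]. Adds W.
Round 5: R7 [IF W THEN D]. Adds D.
Round 6: R6 [IF D THEN T]. Adds T.
Round 7: R1 [IF T THEN G]. Adds G.
Derived: W (round 4), V (round 3), G (round 7), P (round 2). K never appears in any round.

K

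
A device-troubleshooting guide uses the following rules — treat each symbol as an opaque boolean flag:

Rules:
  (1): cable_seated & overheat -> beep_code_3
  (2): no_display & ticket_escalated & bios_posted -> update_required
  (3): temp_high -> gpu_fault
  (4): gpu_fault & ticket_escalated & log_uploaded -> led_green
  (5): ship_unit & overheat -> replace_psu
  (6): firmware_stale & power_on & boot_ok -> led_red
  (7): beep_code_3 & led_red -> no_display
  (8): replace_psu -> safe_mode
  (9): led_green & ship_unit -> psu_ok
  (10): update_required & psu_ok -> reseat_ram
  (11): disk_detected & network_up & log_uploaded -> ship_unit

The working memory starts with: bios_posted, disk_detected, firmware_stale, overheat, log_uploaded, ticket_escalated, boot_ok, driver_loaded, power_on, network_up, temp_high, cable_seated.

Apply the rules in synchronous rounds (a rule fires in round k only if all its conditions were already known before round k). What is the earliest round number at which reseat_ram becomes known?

Round 1 fires (1), (3), (6), (11), giving beep_code_3, gpu_fault, led_red, ship_unit.
Round 2 fires (4), (5), (7), giving led_green, replace_psu, no_display.
Round 3 fires (2), (8), (9), giving update_required, safe_mode, psu_ok.
Round 4 fires (10), giving reseat_ram.
reseat_ram first appears in round 4.

4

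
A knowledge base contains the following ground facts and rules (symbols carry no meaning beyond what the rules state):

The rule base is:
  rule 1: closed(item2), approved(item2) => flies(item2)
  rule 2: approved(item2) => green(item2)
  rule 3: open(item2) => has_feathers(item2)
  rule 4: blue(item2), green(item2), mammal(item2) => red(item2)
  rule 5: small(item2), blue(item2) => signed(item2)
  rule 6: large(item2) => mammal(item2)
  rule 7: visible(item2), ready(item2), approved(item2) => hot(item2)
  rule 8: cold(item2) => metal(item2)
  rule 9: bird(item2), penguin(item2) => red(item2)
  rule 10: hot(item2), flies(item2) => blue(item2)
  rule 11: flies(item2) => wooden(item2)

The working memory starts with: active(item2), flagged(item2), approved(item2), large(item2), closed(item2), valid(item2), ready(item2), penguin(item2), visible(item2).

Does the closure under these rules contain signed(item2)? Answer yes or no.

Round 1 fires rule 1, rule 2, rule 6, rule 7, giving flies(item2), green(item2), mammal(item2), hot(item2).
Round 2 fires rule 10, rule 11, giving blue(item2), wooden(item2).
Round 3 fires rule 4, giving red(item2).
Fixed point reached. signed(item2) is concluded only by rule 5; rule 5 needs small(item2) (never derived).

no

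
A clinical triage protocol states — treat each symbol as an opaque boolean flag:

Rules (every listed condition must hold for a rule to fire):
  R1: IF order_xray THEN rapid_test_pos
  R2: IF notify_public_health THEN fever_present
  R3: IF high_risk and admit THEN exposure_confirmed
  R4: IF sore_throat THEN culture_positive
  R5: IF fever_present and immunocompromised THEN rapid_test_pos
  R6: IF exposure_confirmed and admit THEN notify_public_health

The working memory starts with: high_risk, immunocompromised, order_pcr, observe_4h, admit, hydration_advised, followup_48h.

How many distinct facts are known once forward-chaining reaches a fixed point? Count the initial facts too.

Round 1 — R3, derive exposure_confirmed.
Round 2 — R6, derive notify_public_health.
Round 3 — R2, derive fever_present.
Round 4 — R5, derive rapid_test_pos.
Closure: {admit, exposure_confirmed, fever_present, followup_48h, high_risk, hydration_advised, immunocompromised, notify_public_health, observe_4h, order_pcr, rapid_test_pos} — 11 facts.

11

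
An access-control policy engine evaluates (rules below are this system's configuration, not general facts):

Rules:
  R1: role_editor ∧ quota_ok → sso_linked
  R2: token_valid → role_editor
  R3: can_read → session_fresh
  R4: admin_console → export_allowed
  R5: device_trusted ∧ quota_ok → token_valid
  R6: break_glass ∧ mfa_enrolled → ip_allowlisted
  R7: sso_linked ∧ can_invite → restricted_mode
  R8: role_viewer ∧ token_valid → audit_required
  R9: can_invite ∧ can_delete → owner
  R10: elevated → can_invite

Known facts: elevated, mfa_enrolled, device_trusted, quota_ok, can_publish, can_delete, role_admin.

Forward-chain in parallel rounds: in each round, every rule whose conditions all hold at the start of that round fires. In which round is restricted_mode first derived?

4

Round 1: R5 [device_trusted ∧ quota_ok → token_valid]; R10 [elevated → can_invite]. New: token_valid, can_invite.
Round 2: R2 [token_valid → role_editor]; R9 [can_invite ∧ can_delete → owner]. New: role_editor, owner.
Round 3: R1 [role_editor ∧ quota_ok → sso_linked]. New: sso_linked.
Round 4: R7 [sso_linked ∧ can_invite → restricted_mode]. New: restricted_mode.
restricted_mode first appears in round 4.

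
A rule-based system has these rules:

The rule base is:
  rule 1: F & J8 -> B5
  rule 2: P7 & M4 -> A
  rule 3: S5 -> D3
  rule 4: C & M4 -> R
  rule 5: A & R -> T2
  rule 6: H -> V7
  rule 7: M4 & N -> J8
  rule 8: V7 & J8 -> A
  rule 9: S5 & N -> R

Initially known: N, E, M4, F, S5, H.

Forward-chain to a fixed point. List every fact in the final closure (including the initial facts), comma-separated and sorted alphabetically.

A, B5, D3, E, F, H, J8, M4, N, R, S5, T2, V7

Round 1: rule 3 [S5 -> D3]; rule 6 [H -> V7]; rule 7 [M4 & N -> J8]; rule 9 [S5 & N -> R]. Adds D3, V7, J8, R.
Round 2: rule 1 [F & J8 -> B5]; rule 8 [V7 & J8 -> A]. Adds B5, A.
Round 3: rule 5 [A & R -> T2]. Adds T2.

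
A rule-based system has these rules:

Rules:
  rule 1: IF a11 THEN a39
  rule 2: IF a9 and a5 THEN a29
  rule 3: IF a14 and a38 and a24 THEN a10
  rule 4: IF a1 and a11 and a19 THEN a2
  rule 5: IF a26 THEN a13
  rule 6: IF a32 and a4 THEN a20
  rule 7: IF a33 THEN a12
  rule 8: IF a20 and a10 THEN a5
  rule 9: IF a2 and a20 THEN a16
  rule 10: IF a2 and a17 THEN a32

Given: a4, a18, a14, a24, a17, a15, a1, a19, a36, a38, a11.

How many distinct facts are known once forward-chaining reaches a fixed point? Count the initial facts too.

Round 1 — rule 1, rule 3, rule 4, derive a39, a10, a2.
Round 2 — rule 10, derive a32.
Round 3 — rule 6, derive a20.
Round 4 — rule 8, rule 9, derive a5, a16.
Closure: {a1, a10, a11, a14, a15, a16, a17, a18, a19, a2, a20, a24, a32, a36, a38, a39, a4, a5} — 18 facts.

18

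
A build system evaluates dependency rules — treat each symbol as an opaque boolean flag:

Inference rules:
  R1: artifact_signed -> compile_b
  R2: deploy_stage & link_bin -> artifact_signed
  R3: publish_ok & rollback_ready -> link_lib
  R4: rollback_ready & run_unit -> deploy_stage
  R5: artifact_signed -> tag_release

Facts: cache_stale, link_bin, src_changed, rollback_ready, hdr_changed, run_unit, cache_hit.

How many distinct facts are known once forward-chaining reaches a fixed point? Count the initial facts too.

11

Round 1 — R4, derive deploy_stage.
Round 2 — R2, derive artifact_signed.
Round 3 — R1, R5, derive compile_b, tag_release.
Closure: {artifact_signed, cache_hit, cache_stale, compile_b, deploy_stage, hdr_changed, link_bin, rollback_ready, run_unit, src_changed, tag_release} — 11 facts.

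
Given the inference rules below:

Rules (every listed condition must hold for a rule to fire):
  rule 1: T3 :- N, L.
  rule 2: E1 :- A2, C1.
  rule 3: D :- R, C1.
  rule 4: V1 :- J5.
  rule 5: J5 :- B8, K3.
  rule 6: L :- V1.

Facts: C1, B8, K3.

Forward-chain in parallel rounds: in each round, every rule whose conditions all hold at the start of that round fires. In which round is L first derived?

Round 1: rule 5 [J5 :- B8, K3.]. New: J5.
Round 2: rule 4 [V1 :- J5.]. New: V1.
Round 3: rule 6 [L :- V1.]. New: L.
L first appears in round 3.

3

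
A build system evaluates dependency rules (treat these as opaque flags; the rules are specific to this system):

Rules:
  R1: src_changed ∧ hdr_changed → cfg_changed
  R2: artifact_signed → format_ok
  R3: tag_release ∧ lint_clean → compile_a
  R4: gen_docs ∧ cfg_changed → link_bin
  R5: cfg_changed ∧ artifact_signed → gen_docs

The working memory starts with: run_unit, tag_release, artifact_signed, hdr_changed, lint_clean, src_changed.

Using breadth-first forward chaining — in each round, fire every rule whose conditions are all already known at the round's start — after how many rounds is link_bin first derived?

[1] R1 [src_changed ∧ hdr_changed → cfg_changed]; R2 [artifact_signed → format_ok]; R3 [tag_release ∧ lint_clean → compile_a]. ⇒ new: cfg_changed, format_ok, compile_a.
[2] R5 [cfg_changed ∧ artifact_signed → gen_docs]. ⇒ new: gen_docs.
[3] R4 [gen_docs ∧ cfg_changed → link_bin]. ⇒ new: link_bin.
link_bin first appears in round 3.

3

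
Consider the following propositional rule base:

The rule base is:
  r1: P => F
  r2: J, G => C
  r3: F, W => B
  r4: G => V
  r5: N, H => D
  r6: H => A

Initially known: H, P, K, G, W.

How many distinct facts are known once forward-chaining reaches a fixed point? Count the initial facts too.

Round 1: r1 [P => F]; r4 [G => V]; r6 [H => A]. New: F, V, A.
Round 2: r3 [F, W => B]. New: B.
Closure: {A, B, F, G, H, K, P, V, W} — 9 facts.

9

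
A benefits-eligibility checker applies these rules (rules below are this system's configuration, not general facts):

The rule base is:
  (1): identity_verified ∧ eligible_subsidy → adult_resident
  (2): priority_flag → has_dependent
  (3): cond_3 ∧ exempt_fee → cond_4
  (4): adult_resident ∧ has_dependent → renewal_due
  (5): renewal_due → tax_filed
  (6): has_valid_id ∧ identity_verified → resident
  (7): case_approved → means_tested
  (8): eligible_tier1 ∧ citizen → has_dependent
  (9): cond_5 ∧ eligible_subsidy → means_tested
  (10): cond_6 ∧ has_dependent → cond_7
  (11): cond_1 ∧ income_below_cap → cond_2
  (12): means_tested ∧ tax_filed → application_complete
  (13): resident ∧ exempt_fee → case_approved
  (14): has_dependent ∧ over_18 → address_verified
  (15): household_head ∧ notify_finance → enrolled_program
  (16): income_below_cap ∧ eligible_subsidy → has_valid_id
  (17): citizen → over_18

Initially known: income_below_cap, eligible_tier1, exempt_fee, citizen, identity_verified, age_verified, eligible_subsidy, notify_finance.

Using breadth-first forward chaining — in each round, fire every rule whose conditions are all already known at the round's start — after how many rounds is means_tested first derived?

[1] (1) [identity_verified ∧ eligible_subsidy → adult_resident]; (8) [eligible_tier1 ∧ citizen → has_dependent]; (16) [income_below_cap ∧ eligible_subsidy → has_valid_id]; (17) [citizen → over_18]. ⇒ new: adult_resident, has_dependent, has_valid_id, over_18.
[2] (4) [adult_resident ∧ has_dependent → renewal_due]; (6) [has_valid_id ∧ identity_verified → resident]; (14) [has_dependent ∧ over_18 → address_verified]. ⇒ new: renewal_due, resident, address_verified.
[3] (5) [renewal_due → tax_filed]; (13) [resident ∧ exempt_fee → case_approved]. ⇒ new: tax_filed, case_approved.
[4] (7) [case_approved → means_tested]. ⇒ new: means_tested.
means_tested first appears in round 4.

4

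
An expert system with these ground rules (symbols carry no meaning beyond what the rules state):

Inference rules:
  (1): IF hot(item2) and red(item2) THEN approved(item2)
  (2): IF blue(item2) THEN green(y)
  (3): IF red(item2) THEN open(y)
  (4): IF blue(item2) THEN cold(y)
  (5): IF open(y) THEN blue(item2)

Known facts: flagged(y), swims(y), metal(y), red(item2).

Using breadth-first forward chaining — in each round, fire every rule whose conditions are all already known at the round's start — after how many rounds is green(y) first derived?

Round 1: (3) [IF red(item2) THEN open(y)]. New: open(y).
Round 2: (5) [IF open(y) THEN blue(item2)]. New: blue(item2).
Round 3: (2) [IF blue(item2) THEN green(y)]; (4) [IF blue(item2) THEN cold(y)]. New: green(y), cold(y).
green(y) first appears in round 3.

3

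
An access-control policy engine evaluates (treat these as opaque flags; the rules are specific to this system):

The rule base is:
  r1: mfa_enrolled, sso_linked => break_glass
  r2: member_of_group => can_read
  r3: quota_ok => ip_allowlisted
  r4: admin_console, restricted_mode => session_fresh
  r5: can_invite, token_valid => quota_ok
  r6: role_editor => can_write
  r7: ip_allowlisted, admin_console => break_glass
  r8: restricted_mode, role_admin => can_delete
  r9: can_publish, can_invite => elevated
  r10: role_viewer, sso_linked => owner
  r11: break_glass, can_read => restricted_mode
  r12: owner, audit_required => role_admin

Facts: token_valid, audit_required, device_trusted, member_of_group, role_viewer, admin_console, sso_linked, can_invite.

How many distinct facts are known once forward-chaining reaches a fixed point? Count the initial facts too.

Round 1 fires r2, r5, r10, giving can_read, quota_ok, owner.
Round 2 fires r3, r12, giving ip_allowlisted, role_admin.
Round 3 fires r7, giving break_glass.
Round 4 fires r11, giving restricted_mode.
Round 5 fires r4, r8, giving session_fresh, can_delete.
Closure: {admin_console, audit_required, break_glass, can_delete, can_invite, can_read, device_trusted, ip_allowlisted, member_of_group, owner, quota_ok, restricted_mode, role_admin, role_viewer, session_fresh, sso_linked, token_valid} — 17 facts.

17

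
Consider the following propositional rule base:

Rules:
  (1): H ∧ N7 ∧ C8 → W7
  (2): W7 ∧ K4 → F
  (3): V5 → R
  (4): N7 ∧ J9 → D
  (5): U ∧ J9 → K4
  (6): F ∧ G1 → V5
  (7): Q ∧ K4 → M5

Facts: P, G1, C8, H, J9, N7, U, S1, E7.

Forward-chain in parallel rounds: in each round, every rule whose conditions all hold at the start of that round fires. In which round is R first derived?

[1] (1) [H ∧ N7 ∧ C8 → W7]; (4) [N7 ∧ J9 → D]; (5) [U ∧ J9 → K4]. ⇒ new: W7, D, K4.
[2] (2) [W7 ∧ K4 → F]. ⇒ new: F.
[3] (6) [F ∧ G1 → V5]. ⇒ new: V5.
[4] (3) [V5 → R]. ⇒ new: R.
R first appears in round 4.

4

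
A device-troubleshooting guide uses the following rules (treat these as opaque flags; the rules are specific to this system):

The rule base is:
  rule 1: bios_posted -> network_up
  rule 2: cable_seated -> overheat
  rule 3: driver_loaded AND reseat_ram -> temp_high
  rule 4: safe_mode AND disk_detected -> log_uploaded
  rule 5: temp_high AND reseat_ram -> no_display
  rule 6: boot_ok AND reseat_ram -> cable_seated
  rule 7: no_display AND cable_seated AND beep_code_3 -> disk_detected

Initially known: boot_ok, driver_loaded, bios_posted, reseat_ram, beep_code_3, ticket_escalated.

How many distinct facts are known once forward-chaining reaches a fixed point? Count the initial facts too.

12

Round 1 fires rule 1, rule 3, rule 6, giving network_up, temp_high, cable_seated.
Round 2 fires rule 2, rule 5, giving overheat, no_display.
Round 3 fires rule 7, giving disk_detected.
Closure: {beep_code_3, bios_posted, boot_ok, cable_seated, disk_detected, driver_loaded, network_up, no_display, overheat, reseat_ram, temp_high, ticket_escalated} — 12 facts.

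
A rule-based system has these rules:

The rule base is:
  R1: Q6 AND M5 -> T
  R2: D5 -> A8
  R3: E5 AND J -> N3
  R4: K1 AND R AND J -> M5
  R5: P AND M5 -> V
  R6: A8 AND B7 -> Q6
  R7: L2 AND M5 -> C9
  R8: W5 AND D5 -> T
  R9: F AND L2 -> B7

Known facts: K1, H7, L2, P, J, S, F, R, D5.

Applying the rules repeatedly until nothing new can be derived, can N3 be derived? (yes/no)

no

[1] R2 [D5 -> A8]; R4 [K1 AND R AND J -> M5]; R9 [F AND L2 -> B7]. ⇒ new: A8, M5, B7.
[2] R5 [P AND M5 -> V]; R6 [A8 AND B7 -> Q6]; R7 [L2 AND M5 -> C9]. ⇒ new: V, Q6, C9.
[3] R1 [Q6 AND M5 -> T]. ⇒ new: T.
Fixed point reached. N3 is concluded only by R3; R3 needs E5 (never derived).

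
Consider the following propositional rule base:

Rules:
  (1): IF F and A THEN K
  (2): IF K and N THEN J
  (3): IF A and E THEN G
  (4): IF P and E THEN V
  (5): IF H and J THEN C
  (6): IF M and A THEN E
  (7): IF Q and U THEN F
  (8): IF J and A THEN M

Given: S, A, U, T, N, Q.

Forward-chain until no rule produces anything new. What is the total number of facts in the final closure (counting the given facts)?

Round 1: (7) [IF Q and U THEN F]. Adds F.
Round 2: (1) [IF F and A THEN K]. Adds K.
Round 3: (2) [IF K and N THEN J]. Adds J.
Round 4: (8) [IF J and A THEN M]. Adds M.
Round 5: (6) [IF M and A THEN E]. Adds E.
Round 6: (3) [IF A and E THEN G]. Adds G.
Closure: {A, E, F, G, J, K, M, N, Q, S, T, U} — 12 facts.

12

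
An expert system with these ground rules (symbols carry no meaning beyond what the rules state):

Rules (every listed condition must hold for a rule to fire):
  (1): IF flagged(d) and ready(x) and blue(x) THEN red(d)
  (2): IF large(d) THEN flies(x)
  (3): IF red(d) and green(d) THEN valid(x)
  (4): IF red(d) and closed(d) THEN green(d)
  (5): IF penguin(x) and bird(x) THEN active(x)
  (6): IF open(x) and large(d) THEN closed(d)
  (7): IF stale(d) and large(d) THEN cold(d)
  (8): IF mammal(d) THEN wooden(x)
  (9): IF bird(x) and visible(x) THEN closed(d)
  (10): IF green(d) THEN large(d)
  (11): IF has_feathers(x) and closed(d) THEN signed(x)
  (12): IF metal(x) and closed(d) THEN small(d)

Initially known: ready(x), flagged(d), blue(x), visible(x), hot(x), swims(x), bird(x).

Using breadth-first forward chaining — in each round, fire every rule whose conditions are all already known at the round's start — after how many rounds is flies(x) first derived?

[1] (1) [IF flagged(d) and ready(x) and blue(x) THEN red(d)]; (9) [IF bird(x) and visible(x) THEN closed(d)]. ⇒ new: red(d), closed(d).
[2] (4) [IF red(d) and closed(d) THEN green(d)]. ⇒ new: green(d).
[3] (3) [IF red(d) and green(d) THEN valid(x)]; (10) [IF green(d) THEN large(d)]. ⇒ new: valid(x), large(d).
[4] (2) [IF large(d) THEN flies(x)]. ⇒ new: flies(x).
flies(x) first appears in round 4.

4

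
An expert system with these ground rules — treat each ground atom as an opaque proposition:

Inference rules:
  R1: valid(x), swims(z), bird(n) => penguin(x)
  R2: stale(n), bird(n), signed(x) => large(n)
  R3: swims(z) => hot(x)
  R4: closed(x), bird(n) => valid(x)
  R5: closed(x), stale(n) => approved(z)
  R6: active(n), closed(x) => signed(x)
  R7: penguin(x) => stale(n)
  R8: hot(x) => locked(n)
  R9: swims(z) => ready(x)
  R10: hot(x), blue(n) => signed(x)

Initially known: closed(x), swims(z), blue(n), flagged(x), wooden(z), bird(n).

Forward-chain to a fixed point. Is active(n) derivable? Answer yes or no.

no

[1] R3 [swims(z) => hot(x)]; R4 [closed(x), bird(n) => valid(x)]; R9 [swims(z) => ready(x)]. ⇒ new: hot(x), valid(x), ready(x).
[2] R1 [valid(x), swims(z), bird(n) => penguin(x)]; R8 [hot(x) => locked(n)]; R10 [hot(x), blue(n) => signed(x)]. ⇒ new: penguin(x), locked(n), signed(x).
[3] R7 [penguin(x) => stale(n)]. ⇒ new: stale(n).
[4] R2 [stale(n), bird(n), signed(x) => large(n)]; R5 [closed(x), stale(n) => approved(z)]. ⇒ new: large(n), approved(z).
Fixed point reached. No rule has active(n) as a consequent, and it is not given.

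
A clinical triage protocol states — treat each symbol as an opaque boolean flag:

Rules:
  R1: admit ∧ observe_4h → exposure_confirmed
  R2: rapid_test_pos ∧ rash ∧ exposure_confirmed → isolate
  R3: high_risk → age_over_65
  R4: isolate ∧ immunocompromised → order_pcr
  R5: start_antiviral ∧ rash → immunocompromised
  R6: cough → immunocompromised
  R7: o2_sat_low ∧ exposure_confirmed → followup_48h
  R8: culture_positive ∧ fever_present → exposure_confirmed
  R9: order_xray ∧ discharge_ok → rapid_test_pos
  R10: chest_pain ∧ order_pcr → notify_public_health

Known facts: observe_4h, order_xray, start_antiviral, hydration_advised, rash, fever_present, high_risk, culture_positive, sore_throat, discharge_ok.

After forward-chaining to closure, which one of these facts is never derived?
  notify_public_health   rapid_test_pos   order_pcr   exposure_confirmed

notify_public_health

[1] R3 [high_risk → age_over_65]; R5 [start_antiviral ∧ rash → immunocompromised]; R8 [culture_positive ∧ fever_present → exposure_confirmed]; R9 [order_xray ∧ discharge_ok → rapid_test_pos]. ⇒ new: age_over_65, immunocompromised, exposure_confirmed, rapid_test_pos.
[2] R2 [rapid_test_pos ∧ rash ∧ exposure_confirmed → isolate]. ⇒ new: isolate.
[3] R4 [isolate ∧ immunocompromised → order_pcr]. ⇒ new: order_pcr.
Derived: order_pcr (round 3), rapid_test_pos (round 1), exposure_confirmed (round 1). notify_public_health never appears in any round.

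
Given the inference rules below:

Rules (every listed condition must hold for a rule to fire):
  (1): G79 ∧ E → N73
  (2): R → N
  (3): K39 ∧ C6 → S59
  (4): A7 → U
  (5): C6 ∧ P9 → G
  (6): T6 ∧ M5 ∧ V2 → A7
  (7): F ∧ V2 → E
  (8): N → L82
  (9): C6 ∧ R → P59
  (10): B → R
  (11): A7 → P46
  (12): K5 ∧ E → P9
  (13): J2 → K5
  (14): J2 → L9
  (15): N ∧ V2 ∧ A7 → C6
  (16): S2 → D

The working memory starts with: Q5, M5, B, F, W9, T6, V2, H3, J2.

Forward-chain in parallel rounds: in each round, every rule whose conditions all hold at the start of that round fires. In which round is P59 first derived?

Round 1 — (6), (7), (10), (13), (14), derive A7, E, R, K5, L9.
Round 2 — (2), (4), (11), (12), derive N, U, P46, P9.
Round 3 — (8), (15), derive L82, C6.
Round 4 — (5), (9), derive G, P59.
P59 first appears in round 4.

4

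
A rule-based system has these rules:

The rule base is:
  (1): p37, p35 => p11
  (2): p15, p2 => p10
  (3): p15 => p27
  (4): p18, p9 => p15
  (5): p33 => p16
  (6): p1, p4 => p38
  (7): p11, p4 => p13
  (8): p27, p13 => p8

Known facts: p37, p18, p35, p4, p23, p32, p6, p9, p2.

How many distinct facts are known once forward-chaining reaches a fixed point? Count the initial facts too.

15

Round 1: (1) [p37, p35 => p11]; (4) [p18, p9 => p15]. Adds p11, p15.
Round 2: (2) [p15, p2 => p10]; (3) [p15 => p27]; (7) [p11, p4 => p13]. Adds p10, p27, p13.
Round 3: (8) [p27, p13 => p8]. Adds p8.
Closure: {p10, p11, p13, p15, p18, p2, p23, p27, p32, p35, p37, p4, p6, p8, p9} — 15 facts.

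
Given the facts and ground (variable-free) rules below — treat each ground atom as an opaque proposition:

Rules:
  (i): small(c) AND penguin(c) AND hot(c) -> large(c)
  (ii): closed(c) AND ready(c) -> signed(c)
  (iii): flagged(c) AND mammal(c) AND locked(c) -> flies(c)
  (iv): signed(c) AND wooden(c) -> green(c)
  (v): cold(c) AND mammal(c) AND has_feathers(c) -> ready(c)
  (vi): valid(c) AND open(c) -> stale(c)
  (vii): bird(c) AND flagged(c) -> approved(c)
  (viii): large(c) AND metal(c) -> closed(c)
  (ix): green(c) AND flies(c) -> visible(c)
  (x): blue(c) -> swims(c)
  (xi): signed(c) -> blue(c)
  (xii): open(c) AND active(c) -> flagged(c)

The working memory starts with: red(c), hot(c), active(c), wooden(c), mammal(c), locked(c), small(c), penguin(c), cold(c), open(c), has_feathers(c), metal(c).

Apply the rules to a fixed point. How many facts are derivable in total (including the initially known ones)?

Round 1 fires (i), (v), (xii), giving large(c), ready(c), flagged(c).
Round 2 fires (iii), (viii), giving flies(c), closed(c).
Round 3 fires (ii), giving signed(c).
Round 4 fires (iv), (xi), giving green(c), blue(c).
Round 5 fires (ix), (x), giving visible(c), swims(c).
Closure: {active(c), blue(c), closed(c), cold(c), flagged(c), flies(c), green(c), has_feathers(c), hot(c), large(c), locked(c), mammal(c), metal(c), open(c), penguin(c), ready(c), red(c), signed(c), small(c), swims(c), visible(c), wooden(c)} — 22 facts.

22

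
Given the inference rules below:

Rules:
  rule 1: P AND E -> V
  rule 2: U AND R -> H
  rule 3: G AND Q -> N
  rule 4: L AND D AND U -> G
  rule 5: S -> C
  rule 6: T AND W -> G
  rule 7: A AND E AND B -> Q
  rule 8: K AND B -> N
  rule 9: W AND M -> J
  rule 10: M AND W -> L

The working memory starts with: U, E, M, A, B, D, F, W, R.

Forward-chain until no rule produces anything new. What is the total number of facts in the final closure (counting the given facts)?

15

Round 1: rule 2 [U AND R -> H]; rule 7 [A AND E AND B -> Q]; rule 9 [W AND M -> J]; rule 10 [M AND W -> L]. New: H, Q, J, L.
Round 2: rule 4 [L AND D AND U -> G]. New: G.
Round 3: rule 3 [G AND Q -> N]. New: N.
Closure: {A, B, D, E, F, G, H, J, L, M, N, Q, R, U, W} — 15 facts.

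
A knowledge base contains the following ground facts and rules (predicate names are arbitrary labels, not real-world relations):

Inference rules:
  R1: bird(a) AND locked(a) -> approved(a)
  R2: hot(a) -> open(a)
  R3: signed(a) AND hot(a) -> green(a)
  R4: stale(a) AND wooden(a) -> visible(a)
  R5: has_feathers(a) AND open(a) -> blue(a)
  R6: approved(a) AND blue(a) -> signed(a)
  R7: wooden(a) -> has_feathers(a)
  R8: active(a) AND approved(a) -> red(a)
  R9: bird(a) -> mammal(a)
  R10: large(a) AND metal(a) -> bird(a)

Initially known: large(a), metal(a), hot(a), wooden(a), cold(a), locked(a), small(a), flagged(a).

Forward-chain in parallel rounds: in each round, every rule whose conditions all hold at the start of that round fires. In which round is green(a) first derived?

[1] R2 [hot(a) -> open(a)]; R7 [wooden(a) -> has_feathers(a)]; R10 [large(a) AND metal(a) -> bird(a)]. ⇒ new: open(a), has_feathers(a), bird(a).
[2] R1 [bird(a) AND locked(a) -> approved(a)]; R5 [has_feathers(a) AND open(a) -> blue(a)]; R9 [bird(a) -> mammal(a)]. ⇒ new: approved(a), blue(a), mammal(a).
[3] R6 [approved(a) AND blue(a) -> signed(a)]. ⇒ new: signed(a).
[4] R3 [signed(a) AND hot(a) -> green(a)]. ⇒ new: green(a).
green(a) first appears in round 4.

4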